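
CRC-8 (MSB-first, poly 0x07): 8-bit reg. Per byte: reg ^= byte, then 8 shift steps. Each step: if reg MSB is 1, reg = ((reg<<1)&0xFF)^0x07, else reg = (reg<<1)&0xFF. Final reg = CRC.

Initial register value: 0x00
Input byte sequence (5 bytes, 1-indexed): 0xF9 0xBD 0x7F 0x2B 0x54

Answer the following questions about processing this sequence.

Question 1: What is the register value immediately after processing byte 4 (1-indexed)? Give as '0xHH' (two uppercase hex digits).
Answer: 0x6E

Derivation:
After byte 1 (0xF9): reg=0xE1
After byte 2 (0xBD): reg=0x93
After byte 3 (0x7F): reg=0x8A
After byte 4 (0x2B): reg=0x6E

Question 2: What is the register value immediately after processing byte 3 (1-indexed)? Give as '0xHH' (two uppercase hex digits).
Answer: 0x8A

Derivation:
After byte 1 (0xF9): reg=0xE1
After byte 2 (0xBD): reg=0x93
After byte 3 (0x7F): reg=0x8A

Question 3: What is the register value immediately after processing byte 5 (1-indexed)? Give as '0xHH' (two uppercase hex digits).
After byte 1 (0xF9): reg=0xE1
After byte 2 (0xBD): reg=0x93
After byte 3 (0x7F): reg=0x8A
After byte 4 (0x2B): reg=0x6E
After byte 5 (0x54): reg=0xA6

Answer: 0xA6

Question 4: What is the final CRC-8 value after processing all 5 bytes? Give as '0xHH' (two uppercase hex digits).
After byte 1 (0xF9): reg=0xE1
After byte 2 (0xBD): reg=0x93
After byte 3 (0x7F): reg=0x8A
After byte 4 (0x2B): reg=0x6E
After byte 5 (0x54): reg=0xA6

Answer: 0xA6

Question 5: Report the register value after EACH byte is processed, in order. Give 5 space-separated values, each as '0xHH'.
0xE1 0x93 0x8A 0x6E 0xA6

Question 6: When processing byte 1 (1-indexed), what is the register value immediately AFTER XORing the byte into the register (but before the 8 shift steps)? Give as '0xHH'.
Register before byte 1: 0x00
Byte 1: 0xF9
0x00 XOR 0xF9 = 0xF9

Answer: 0xF9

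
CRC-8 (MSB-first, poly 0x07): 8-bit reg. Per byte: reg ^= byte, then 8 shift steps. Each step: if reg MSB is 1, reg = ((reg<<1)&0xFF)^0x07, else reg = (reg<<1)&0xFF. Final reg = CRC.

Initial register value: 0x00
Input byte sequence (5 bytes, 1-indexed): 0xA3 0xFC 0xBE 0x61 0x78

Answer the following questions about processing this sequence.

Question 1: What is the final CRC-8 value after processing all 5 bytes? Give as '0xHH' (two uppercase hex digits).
Answer: 0xF7

Derivation:
After byte 1 (0xA3): reg=0x60
After byte 2 (0xFC): reg=0xDD
After byte 3 (0xBE): reg=0x2E
After byte 4 (0x61): reg=0xEA
After byte 5 (0x78): reg=0xF7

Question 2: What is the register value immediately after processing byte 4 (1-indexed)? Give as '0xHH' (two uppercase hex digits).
After byte 1 (0xA3): reg=0x60
After byte 2 (0xFC): reg=0xDD
After byte 3 (0xBE): reg=0x2E
After byte 4 (0x61): reg=0xEA

Answer: 0xEA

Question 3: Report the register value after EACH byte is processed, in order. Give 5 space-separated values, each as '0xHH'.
0x60 0xDD 0x2E 0xEA 0xF7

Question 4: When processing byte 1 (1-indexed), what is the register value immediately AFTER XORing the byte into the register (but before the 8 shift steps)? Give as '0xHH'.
Answer: 0xA3

Derivation:
Register before byte 1: 0x00
Byte 1: 0xA3
0x00 XOR 0xA3 = 0xA3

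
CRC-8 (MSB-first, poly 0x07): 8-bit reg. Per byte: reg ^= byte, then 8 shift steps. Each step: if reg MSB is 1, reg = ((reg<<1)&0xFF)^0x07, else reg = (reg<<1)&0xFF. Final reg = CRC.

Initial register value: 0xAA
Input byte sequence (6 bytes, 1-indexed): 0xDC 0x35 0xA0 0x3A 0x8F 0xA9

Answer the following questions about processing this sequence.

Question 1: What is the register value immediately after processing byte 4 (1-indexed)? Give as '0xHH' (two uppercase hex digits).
After byte 1 (0xDC): reg=0x45
After byte 2 (0x35): reg=0x57
After byte 3 (0xA0): reg=0xCB
After byte 4 (0x3A): reg=0xD9

Answer: 0xD9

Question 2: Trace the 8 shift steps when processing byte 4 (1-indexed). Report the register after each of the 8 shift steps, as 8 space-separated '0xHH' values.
After byte 1 (0xDC): reg=0x45
After byte 2 (0x35): reg=0x57
After byte 3 (0xA0): reg=0xCB
Register before byte 4: 0xCB
After XOR with byte 0x3A: 0xF1

Answer: 0xE5 0xCD 0x9D 0x3D 0x7A 0xF4 0xEF 0xD9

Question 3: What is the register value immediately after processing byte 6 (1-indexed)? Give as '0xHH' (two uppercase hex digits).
After byte 1 (0xDC): reg=0x45
After byte 2 (0x35): reg=0x57
After byte 3 (0xA0): reg=0xCB
After byte 4 (0x3A): reg=0xD9
After byte 5 (0x8F): reg=0xA5
After byte 6 (0xA9): reg=0x24

Answer: 0x24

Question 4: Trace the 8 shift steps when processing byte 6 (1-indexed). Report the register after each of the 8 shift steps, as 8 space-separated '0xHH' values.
Answer: 0x18 0x30 0x60 0xC0 0x87 0x09 0x12 0x24

Derivation:
After byte 1 (0xDC): reg=0x45
After byte 2 (0x35): reg=0x57
After byte 3 (0xA0): reg=0xCB
After byte 4 (0x3A): reg=0xD9
After byte 5 (0x8F): reg=0xA5
Register before byte 6: 0xA5
After XOR with byte 0xA9: 0x0C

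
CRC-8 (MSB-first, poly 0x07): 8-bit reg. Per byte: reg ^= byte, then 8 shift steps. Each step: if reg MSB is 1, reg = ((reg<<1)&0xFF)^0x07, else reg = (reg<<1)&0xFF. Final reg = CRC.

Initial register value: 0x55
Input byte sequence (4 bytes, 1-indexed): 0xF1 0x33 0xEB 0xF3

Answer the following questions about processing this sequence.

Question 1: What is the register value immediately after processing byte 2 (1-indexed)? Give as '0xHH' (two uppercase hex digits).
After byte 1 (0xF1): reg=0x75
After byte 2 (0x33): reg=0xD5

Answer: 0xD5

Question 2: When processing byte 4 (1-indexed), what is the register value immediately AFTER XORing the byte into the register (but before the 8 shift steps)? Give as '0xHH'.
Answer: 0x49

Derivation:
Register before byte 4: 0xBA
Byte 4: 0xF3
0xBA XOR 0xF3 = 0x49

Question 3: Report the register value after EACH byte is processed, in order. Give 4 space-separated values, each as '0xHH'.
0x75 0xD5 0xBA 0xF8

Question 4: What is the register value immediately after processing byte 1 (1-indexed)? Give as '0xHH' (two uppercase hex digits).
After byte 1 (0xF1): reg=0x75

Answer: 0x75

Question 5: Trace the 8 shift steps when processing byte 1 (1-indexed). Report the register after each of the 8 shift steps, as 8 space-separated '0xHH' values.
Register before byte 1: 0x55
After XOR with byte 0xF1: 0xA4

Answer: 0x4F 0x9E 0x3B 0x76 0xEC 0xDF 0xB9 0x75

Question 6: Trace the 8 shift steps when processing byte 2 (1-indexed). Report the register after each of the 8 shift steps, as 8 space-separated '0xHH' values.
After byte 1 (0xF1): reg=0x75
Register before byte 2: 0x75
After XOR with byte 0x33: 0x46

Answer: 0x8C 0x1F 0x3E 0x7C 0xF8 0xF7 0xE9 0xD5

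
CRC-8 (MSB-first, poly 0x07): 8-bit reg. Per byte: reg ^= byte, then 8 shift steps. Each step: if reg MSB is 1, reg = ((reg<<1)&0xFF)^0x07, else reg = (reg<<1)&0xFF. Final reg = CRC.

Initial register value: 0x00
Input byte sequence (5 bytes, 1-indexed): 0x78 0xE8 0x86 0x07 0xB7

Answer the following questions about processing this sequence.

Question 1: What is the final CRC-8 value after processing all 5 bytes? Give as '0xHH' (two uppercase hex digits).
After byte 1 (0x78): reg=0x6F
After byte 2 (0xE8): reg=0x9C
After byte 3 (0x86): reg=0x46
After byte 4 (0x07): reg=0xC0
After byte 5 (0xB7): reg=0x42

Answer: 0x42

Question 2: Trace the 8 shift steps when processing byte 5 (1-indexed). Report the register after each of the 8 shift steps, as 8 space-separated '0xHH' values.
After byte 1 (0x78): reg=0x6F
After byte 2 (0xE8): reg=0x9C
After byte 3 (0x86): reg=0x46
After byte 4 (0x07): reg=0xC0
Register before byte 5: 0xC0
After XOR with byte 0xB7: 0x77

Answer: 0xEE 0xDB 0xB1 0x65 0xCA 0x93 0x21 0x42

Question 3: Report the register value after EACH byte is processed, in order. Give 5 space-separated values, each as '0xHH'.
0x6F 0x9C 0x46 0xC0 0x42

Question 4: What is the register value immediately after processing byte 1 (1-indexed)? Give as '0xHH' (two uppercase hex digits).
After byte 1 (0x78): reg=0x6F

Answer: 0x6F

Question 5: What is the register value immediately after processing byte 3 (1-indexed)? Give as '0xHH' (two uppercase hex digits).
Answer: 0x46

Derivation:
After byte 1 (0x78): reg=0x6F
After byte 2 (0xE8): reg=0x9C
After byte 3 (0x86): reg=0x46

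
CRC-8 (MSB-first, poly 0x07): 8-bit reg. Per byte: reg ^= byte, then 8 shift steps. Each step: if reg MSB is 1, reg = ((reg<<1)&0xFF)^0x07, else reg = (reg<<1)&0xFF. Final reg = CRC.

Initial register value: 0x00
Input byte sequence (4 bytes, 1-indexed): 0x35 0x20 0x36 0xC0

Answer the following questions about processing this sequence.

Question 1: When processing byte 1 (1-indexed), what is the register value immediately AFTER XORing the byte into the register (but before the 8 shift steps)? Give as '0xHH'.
Register before byte 1: 0x00
Byte 1: 0x35
0x00 XOR 0x35 = 0x35

Answer: 0x35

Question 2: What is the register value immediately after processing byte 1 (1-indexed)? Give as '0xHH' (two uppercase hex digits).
After byte 1 (0x35): reg=0x8B

Answer: 0x8B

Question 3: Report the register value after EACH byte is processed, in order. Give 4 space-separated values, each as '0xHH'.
0x8B 0x58 0x0D 0x6D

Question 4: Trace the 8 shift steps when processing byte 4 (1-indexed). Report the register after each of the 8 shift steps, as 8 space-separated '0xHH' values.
After byte 1 (0x35): reg=0x8B
After byte 2 (0x20): reg=0x58
After byte 3 (0x36): reg=0x0D
Register before byte 4: 0x0D
After XOR with byte 0xC0: 0xCD

Answer: 0x9D 0x3D 0x7A 0xF4 0xEF 0xD9 0xB5 0x6D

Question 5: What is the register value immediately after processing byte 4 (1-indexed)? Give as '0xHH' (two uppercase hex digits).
Answer: 0x6D

Derivation:
After byte 1 (0x35): reg=0x8B
After byte 2 (0x20): reg=0x58
After byte 3 (0x36): reg=0x0D
After byte 4 (0xC0): reg=0x6D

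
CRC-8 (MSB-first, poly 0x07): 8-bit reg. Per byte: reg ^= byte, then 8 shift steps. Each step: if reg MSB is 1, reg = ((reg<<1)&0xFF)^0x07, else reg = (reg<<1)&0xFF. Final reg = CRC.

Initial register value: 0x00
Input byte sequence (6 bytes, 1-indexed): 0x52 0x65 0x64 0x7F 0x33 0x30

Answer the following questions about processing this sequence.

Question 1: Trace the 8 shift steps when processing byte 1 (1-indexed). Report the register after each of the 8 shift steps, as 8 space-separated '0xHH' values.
Register before byte 1: 0x00
After XOR with byte 0x52: 0x52

Answer: 0xA4 0x4F 0x9E 0x3B 0x76 0xEC 0xDF 0xB9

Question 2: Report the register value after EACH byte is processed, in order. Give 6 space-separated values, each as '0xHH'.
0xB9 0x1A 0x7D 0x0E 0xB3 0x80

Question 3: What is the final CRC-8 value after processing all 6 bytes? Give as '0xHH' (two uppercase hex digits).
After byte 1 (0x52): reg=0xB9
After byte 2 (0x65): reg=0x1A
After byte 3 (0x64): reg=0x7D
After byte 4 (0x7F): reg=0x0E
After byte 5 (0x33): reg=0xB3
After byte 6 (0x30): reg=0x80

Answer: 0x80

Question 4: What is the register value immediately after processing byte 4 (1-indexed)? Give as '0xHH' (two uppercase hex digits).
Answer: 0x0E

Derivation:
After byte 1 (0x52): reg=0xB9
After byte 2 (0x65): reg=0x1A
After byte 3 (0x64): reg=0x7D
After byte 4 (0x7F): reg=0x0E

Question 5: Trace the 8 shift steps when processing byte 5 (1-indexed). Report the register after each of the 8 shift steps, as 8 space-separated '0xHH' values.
After byte 1 (0x52): reg=0xB9
After byte 2 (0x65): reg=0x1A
After byte 3 (0x64): reg=0x7D
After byte 4 (0x7F): reg=0x0E
Register before byte 5: 0x0E
After XOR with byte 0x33: 0x3D

Answer: 0x7A 0xF4 0xEF 0xD9 0xB5 0x6D 0xDA 0xB3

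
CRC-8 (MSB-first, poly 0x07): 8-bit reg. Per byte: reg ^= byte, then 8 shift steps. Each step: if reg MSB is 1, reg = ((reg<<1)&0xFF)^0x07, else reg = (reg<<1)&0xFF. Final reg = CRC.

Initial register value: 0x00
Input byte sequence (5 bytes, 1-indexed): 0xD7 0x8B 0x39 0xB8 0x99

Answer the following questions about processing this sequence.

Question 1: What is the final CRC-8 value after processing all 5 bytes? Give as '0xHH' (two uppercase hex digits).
Answer: 0x05

Derivation:
After byte 1 (0xD7): reg=0x2B
After byte 2 (0x8B): reg=0x69
After byte 3 (0x39): reg=0xB7
After byte 4 (0xB8): reg=0x2D
After byte 5 (0x99): reg=0x05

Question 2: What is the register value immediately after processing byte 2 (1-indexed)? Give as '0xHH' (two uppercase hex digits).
After byte 1 (0xD7): reg=0x2B
After byte 2 (0x8B): reg=0x69

Answer: 0x69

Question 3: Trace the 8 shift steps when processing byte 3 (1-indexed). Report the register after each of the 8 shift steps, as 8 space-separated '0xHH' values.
Answer: 0xA0 0x47 0x8E 0x1B 0x36 0x6C 0xD8 0xB7

Derivation:
After byte 1 (0xD7): reg=0x2B
After byte 2 (0x8B): reg=0x69
Register before byte 3: 0x69
After XOR with byte 0x39: 0x50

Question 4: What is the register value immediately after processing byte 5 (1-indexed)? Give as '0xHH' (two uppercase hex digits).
After byte 1 (0xD7): reg=0x2B
After byte 2 (0x8B): reg=0x69
After byte 3 (0x39): reg=0xB7
After byte 4 (0xB8): reg=0x2D
After byte 5 (0x99): reg=0x05

Answer: 0x05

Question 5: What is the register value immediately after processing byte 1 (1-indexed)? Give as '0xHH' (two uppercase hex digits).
After byte 1 (0xD7): reg=0x2B

Answer: 0x2B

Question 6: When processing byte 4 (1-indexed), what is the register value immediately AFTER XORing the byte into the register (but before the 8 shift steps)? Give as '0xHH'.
Register before byte 4: 0xB7
Byte 4: 0xB8
0xB7 XOR 0xB8 = 0x0F

Answer: 0x0F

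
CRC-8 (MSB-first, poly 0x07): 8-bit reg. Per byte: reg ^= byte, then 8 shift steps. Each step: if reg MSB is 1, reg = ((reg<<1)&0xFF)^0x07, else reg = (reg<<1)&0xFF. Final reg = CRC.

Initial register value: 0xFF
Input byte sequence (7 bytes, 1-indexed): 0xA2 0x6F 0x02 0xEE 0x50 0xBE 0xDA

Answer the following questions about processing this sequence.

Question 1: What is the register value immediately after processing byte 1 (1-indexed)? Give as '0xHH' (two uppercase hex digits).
Answer: 0x94

Derivation:
After byte 1 (0xA2): reg=0x94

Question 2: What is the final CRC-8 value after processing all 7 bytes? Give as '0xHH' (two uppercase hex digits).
After byte 1 (0xA2): reg=0x94
After byte 2 (0x6F): reg=0xEF
After byte 3 (0x02): reg=0x8D
After byte 4 (0xEE): reg=0x2E
After byte 5 (0x50): reg=0x7D
After byte 6 (0xBE): reg=0x47
After byte 7 (0xDA): reg=0xDA

Answer: 0xDA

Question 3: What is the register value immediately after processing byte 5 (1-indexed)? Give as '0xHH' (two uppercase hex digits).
Answer: 0x7D

Derivation:
After byte 1 (0xA2): reg=0x94
After byte 2 (0x6F): reg=0xEF
After byte 3 (0x02): reg=0x8D
After byte 4 (0xEE): reg=0x2E
After byte 5 (0x50): reg=0x7D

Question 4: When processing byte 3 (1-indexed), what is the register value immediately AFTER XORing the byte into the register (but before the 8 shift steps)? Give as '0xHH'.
Answer: 0xED

Derivation:
Register before byte 3: 0xEF
Byte 3: 0x02
0xEF XOR 0x02 = 0xED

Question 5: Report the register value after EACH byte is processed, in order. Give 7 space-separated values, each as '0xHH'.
0x94 0xEF 0x8D 0x2E 0x7D 0x47 0xDA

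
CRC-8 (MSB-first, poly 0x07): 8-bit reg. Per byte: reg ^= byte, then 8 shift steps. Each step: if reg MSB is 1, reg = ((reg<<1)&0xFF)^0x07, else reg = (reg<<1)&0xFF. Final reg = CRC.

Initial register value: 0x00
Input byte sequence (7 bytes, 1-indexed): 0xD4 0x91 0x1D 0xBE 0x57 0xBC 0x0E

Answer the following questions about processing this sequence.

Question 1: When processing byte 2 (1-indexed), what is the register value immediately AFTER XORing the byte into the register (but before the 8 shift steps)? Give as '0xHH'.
Register before byte 2: 0x22
Byte 2: 0x91
0x22 XOR 0x91 = 0xB3

Answer: 0xB3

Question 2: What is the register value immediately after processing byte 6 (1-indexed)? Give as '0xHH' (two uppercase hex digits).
Answer: 0x62

Derivation:
After byte 1 (0xD4): reg=0x22
After byte 2 (0x91): reg=0x10
After byte 3 (0x1D): reg=0x23
After byte 4 (0xBE): reg=0xDA
After byte 5 (0x57): reg=0xAA
After byte 6 (0xBC): reg=0x62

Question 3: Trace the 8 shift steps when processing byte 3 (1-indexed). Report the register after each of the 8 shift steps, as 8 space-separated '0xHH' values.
After byte 1 (0xD4): reg=0x22
After byte 2 (0x91): reg=0x10
Register before byte 3: 0x10
After XOR with byte 0x1D: 0x0D

Answer: 0x1A 0x34 0x68 0xD0 0xA7 0x49 0x92 0x23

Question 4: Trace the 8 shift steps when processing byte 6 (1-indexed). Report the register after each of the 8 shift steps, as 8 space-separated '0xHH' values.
Answer: 0x2C 0x58 0xB0 0x67 0xCE 0x9B 0x31 0x62

Derivation:
After byte 1 (0xD4): reg=0x22
After byte 2 (0x91): reg=0x10
After byte 3 (0x1D): reg=0x23
After byte 4 (0xBE): reg=0xDA
After byte 5 (0x57): reg=0xAA
Register before byte 6: 0xAA
After XOR with byte 0xBC: 0x16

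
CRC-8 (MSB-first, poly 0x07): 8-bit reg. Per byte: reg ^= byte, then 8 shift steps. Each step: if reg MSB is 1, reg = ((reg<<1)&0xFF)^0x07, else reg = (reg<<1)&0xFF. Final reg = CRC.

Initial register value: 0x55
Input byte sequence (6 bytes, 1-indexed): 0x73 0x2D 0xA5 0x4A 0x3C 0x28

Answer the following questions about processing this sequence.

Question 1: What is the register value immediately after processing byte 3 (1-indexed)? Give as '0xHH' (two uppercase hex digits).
Answer: 0x0B

Derivation:
After byte 1 (0x73): reg=0xF2
After byte 2 (0x2D): reg=0x13
After byte 3 (0xA5): reg=0x0B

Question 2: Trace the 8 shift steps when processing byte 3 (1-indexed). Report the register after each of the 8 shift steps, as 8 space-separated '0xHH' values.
After byte 1 (0x73): reg=0xF2
After byte 2 (0x2D): reg=0x13
Register before byte 3: 0x13
After XOR with byte 0xA5: 0xB6

Answer: 0x6B 0xD6 0xAB 0x51 0xA2 0x43 0x86 0x0B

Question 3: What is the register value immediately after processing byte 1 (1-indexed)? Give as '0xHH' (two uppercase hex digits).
Answer: 0xF2

Derivation:
After byte 1 (0x73): reg=0xF2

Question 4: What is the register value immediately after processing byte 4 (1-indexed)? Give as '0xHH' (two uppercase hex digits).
After byte 1 (0x73): reg=0xF2
After byte 2 (0x2D): reg=0x13
After byte 3 (0xA5): reg=0x0B
After byte 4 (0x4A): reg=0xC0

Answer: 0xC0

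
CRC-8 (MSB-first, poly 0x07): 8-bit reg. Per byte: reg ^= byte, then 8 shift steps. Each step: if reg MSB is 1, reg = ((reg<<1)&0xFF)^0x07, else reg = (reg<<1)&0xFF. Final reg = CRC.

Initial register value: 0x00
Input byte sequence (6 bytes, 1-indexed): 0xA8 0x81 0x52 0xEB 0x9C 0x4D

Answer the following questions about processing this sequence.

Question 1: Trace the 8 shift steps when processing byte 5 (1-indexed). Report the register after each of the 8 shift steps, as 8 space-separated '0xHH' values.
Answer: 0x14 0x28 0x50 0xA0 0x47 0x8E 0x1B 0x36

Derivation:
After byte 1 (0xA8): reg=0x51
After byte 2 (0x81): reg=0x3E
After byte 3 (0x52): reg=0x03
After byte 4 (0xEB): reg=0x96
Register before byte 5: 0x96
After XOR with byte 0x9C: 0x0A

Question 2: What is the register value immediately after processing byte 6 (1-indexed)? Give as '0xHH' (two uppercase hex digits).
Answer: 0x66

Derivation:
After byte 1 (0xA8): reg=0x51
After byte 2 (0x81): reg=0x3E
After byte 3 (0x52): reg=0x03
After byte 4 (0xEB): reg=0x96
After byte 5 (0x9C): reg=0x36
After byte 6 (0x4D): reg=0x66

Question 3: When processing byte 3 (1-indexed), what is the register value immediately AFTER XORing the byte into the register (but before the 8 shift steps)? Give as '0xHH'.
Answer: 0x6C

Derivation:
Register before byte 3: 0x3E
Byte 3: 0x52
0x3E XOR 0x52 = 0x6C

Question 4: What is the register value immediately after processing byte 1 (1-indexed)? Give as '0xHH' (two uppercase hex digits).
Answer: 0x51

Derivation:
After byte 1 (0xA8): reg=0x51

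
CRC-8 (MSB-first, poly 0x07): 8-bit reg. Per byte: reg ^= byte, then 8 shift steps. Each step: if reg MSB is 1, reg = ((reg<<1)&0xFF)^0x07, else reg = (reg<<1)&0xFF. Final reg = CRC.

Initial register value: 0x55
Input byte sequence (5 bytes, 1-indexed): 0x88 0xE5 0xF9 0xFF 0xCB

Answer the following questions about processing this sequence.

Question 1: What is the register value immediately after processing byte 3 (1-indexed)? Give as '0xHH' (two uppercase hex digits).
After byte 1 (0x88): reg=0x1D
After byte 2 (0xE5): reg=0xE6
After byte 3 (0xF9): reg=0x5D

Answer: 0x5D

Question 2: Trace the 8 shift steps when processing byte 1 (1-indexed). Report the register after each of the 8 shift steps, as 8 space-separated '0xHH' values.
Answer: 0xBD 0x7D 0xFA 0xF3 0xE1 0xC5 0x8D 0x1D

Derivation:
Register before byte 1: 0x55
After XOR with byte 0x88: 0xDD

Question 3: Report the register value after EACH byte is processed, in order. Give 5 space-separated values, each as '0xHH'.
0x1D 0xE6 0x5D 0x67 0x4D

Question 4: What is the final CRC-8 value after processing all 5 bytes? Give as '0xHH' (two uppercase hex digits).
After byte 1 (0x88): reg=0x1D
After byte 2 (0xE5): reg=0xE6
After byte 3 (0xF9): reg=0x5D
After byte 4 (0xFF): reg=0x67
After byte 5 (0xCB): reg=0x4D

Answer: 0x4D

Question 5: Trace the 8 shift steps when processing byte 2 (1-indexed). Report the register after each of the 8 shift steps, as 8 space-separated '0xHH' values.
After byte 1 (0x88): reg=0x1D
Register before byte 2: 0x1D
After XOR with byte 0xE5: 0xF8

Answer: 0xF7 0xE9 0xD5 0xAD 0x5D 0xBA 0x73 0xE6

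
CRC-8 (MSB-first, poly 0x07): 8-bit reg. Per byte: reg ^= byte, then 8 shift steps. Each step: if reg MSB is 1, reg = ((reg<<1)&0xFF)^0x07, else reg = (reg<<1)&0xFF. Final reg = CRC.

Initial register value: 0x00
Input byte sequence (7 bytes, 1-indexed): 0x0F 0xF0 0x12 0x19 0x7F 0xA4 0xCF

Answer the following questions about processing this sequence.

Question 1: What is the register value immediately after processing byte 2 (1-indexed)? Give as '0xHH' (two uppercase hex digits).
Answer: 0x1D

Derivation:
After byte 1 (0x0F): reg=0x2D
After byte 2 (0xF0): reg=0x1D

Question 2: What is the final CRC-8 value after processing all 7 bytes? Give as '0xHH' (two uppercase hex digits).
Answer: 0xFE

Derivation:
After byte 1 (0x0F): reg=0x2D
After byte 2 (0xF0): reg=0x1D
After byte 3 (0x12): reg=0x2D
After byte 4 (0x19): reg=0x8C
After byte 5 (0x7F): reg=0xD7
After byte 6 (0xA4): reg=0x5E
After byte 7 (0xCF): reg=0xFE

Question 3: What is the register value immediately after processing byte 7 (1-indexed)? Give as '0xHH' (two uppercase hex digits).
Answer: 0xFE

Derivation:
After byte 1 (0x0F): reg=0x2D
After byte 2 (0xF0): reg=0x1D
After byte 3 (0x12): reg=0x2D
After byte 4 (0x19): reg=0x8C
After byte 5 (0x7F): reg=0xD7
After byte 6 (0xA4): reg=0x5E
After byte 7 (0xCF): reg=0xFE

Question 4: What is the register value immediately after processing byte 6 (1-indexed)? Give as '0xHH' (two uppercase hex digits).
Answer: 0x5E

Derivation:
After byte 1 (0x0F): reg=0x2D
After byte 2 (0xF0): reg=0x1D
After byte 3 (0x12): reg=0x2D
After byte 4 (0x19): reg=0x8C
After byte 5 (0x7F): reg=0xD7
After byte 6 (0xA4): reg=0x5E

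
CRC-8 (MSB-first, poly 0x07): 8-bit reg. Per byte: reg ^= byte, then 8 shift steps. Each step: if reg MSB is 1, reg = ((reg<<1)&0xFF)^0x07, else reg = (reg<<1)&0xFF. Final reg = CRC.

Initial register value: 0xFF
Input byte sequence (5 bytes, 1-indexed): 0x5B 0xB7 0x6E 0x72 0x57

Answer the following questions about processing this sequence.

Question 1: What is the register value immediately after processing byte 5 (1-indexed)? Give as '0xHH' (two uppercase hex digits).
After byte 1 (0x5B): reg=0x75
After byte 2 (0xB7): reg=0x40
After byte 3 (0x6E): reg=0xCA
After byte 4 (0x72): reg=0x21
After byte 5 (0x57): reg=0x45

Answer: 0x45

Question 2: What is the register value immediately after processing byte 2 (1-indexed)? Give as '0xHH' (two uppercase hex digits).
Answer: 0x40

Derivation:
After byte 1 (0x5B): reg=0x75
After byte 2 (0xB7): reg=0x40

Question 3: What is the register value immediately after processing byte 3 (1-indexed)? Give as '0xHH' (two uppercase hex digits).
After byte 1 (0x5B): reg=0x75
After byte 2 (0xB7): reg=0x40
After byte 3 (0x6E): reg=0xCA

Answer: 0xCA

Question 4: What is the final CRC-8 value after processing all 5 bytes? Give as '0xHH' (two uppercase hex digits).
Answer: 0x45

Derivation:
After byte 1 (0x5B): reg=0x75
After byte 2 (0xB7): reg=0x40
After byte 3 (0x6E): reg=0xCA
After byte 4 (0x72): reg=0x21
After byte 5 (0x57): reg=0x45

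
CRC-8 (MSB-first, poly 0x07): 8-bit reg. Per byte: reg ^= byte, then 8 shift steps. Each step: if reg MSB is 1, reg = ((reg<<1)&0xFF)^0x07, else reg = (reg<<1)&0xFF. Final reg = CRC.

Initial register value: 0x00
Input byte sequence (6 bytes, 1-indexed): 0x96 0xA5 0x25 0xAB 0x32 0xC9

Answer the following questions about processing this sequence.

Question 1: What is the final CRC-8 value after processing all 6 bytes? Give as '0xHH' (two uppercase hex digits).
Answer: 0x1C

Derivation:
After byte 1 (0x96): reg=0xEB
After byte 2 (0xA5): reg=0xED
After byte 3 (0x25): reg=0x76
After byte 4 (0xAB): reg=0x1D
After byte 5 (0x32): reg=0xCD
After byte 6 (0xC9): reg=0x1C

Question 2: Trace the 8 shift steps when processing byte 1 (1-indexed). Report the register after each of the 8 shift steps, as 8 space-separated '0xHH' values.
Register before byte 1: 0x00
After XOR with byte 0x96: 0x96

Answer: 0x2B 0x56 0xAC 0x5F 0xBE 0x7B 0xF6 0xEB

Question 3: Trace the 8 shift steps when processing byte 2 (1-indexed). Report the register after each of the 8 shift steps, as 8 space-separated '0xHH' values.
After byte 1 (0x96): reg=0xEB
Register before byte 2: 0xEB
After XOR with byte 0xA5: 0x4E

Answer: 0x9C 0x3F 0x7E 0xFC 0xFF 0xF9 0xF5 0xED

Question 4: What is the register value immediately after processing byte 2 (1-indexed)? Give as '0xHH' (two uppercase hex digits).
Answer: 0xED

Derivation:
After byte 1 (0x96): reg=0xEB
After byte 2 (0xA5): reg=0xED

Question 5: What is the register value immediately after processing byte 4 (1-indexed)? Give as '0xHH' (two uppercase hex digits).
Answer: 0x1D

Derivation:
After byte 1 (0x96): reg=0xEB
After byte 2 (0xA5): reg=0xED
After byte 3 (0x25): reg=0x76
After byte 4 (0xAB): reg=0x1D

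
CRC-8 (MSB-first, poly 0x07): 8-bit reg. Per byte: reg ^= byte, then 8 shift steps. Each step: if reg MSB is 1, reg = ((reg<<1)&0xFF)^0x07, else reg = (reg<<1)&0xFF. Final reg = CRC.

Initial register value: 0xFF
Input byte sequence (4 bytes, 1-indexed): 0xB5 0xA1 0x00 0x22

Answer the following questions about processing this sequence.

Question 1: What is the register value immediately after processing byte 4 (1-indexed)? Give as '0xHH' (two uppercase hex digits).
After byte 1 (0xB5): reg=0xF1
After byte 2 (0xA1): reg=0xB7
After byte 3 (0x00): reg=0x0C
After byte 4 (0x22): reg=0xCA

Answer: 0xCA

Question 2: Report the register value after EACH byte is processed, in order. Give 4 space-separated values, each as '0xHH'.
0xF1 0xB7 0x0C 0xCA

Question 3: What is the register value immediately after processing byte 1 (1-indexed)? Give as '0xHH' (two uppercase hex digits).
Answer: 0xF1

Derivation:
After byte 1 (0xB5): reg=0xF1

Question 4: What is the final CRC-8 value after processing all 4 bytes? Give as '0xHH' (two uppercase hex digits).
After byte 1 (0xB5): reg=0xF1
After byte 2 (0xA1): reg=0xB7
After byte 3 (0x00): reg=0x0C
After byte 4 (0x22): reg=0xCA

Answer: 0xCA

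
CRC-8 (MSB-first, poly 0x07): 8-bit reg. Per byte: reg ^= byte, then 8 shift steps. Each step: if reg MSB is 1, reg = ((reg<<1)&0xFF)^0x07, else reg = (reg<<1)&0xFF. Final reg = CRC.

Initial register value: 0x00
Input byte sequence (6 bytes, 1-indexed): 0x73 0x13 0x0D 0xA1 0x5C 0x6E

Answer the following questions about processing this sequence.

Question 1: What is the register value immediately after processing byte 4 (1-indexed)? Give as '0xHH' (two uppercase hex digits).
Answer: 0x90

Derivation:
After byte 1 (0x73): reg=0x5E
After byte 2 (0x13): reg=0xE4
After byte 3 (0x0D): reg=0x91
After byte 4 (0xA1): reg=0x90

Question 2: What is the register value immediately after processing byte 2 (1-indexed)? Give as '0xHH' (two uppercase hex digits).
Answer: 0xE4

Derivation:
After byte 1 (0x73): reg=0x5E
After byte 2 (0x13): reg=0xE4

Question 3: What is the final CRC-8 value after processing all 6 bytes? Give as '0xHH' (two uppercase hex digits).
Answer: 0x1C

Derivation:
After byte 1 (0x73): reg=0x5E
After byte 2 (0x13): reg=0xE4
After byte 3 (0x0D): reg=0x91
After byte 4 (0xA1): reg=0x90
After byte 5 (0x5C): reg=0x6A
After byte 6 (0x6E): reg=0x1C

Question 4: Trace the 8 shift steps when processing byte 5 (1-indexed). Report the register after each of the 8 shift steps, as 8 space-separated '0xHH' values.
After byte 1 (0x73): reg=0x5E
After byte 2 (0x13): reg=0xE4
After byte 3 (0x0D): reg=0x91
After byte 4 (0xA1): reg=0x90
Register before byte 5: 0x90
After XOR with byte 0x5C: 0xCC

Answer: 0x9F 0x39 0x72 0xE4 0xCF 0x99 0x35 0x6A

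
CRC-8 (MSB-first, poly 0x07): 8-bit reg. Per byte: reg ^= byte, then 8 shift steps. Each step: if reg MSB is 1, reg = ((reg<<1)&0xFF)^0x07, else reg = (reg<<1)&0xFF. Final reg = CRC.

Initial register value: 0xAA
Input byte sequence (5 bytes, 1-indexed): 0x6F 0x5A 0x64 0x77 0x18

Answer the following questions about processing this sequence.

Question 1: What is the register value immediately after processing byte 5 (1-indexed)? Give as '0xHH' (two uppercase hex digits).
Answer: 0x3D

Derivation:
After byte 1 (0x6F): reg=0x55
After byte 2 (0x5A): reg=0x2D
After byte 3 (0x64): reg=0xF8
After byte 4 (0x77): reg=0xA4
After byte 5 (0x18): reg=0x3D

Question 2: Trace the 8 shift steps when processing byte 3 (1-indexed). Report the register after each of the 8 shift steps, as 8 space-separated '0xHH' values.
After byte 1 (0x6F): reg=0x55
After byte 2 (0x5A): reg=0x2D
Register before byte 3: 0x2D
After XOR with byte 0x64: 0x49

Answer: 0x92 0x23 0x46 0x8C 0x1F 0x3E 0x7C 0xF8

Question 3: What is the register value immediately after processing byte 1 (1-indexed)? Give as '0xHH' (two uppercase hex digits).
After byte 1 (0x6F): reg=0x55

Answer: 0x55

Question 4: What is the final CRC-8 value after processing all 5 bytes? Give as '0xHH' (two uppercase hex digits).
Answer: 0x3D

Derivation:
After byte 1 (0x6F): reg=0x55
After byte 2 (0x5A): reg=0x2D
After byte 3 (0x64): reg=0xF8
After byte 4 (0x77): reg=0xA4
After byte 5 (0x18): reg=0x3D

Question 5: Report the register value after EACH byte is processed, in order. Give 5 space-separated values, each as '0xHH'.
0x55 0x2D 0xF8 0xA4 0x3D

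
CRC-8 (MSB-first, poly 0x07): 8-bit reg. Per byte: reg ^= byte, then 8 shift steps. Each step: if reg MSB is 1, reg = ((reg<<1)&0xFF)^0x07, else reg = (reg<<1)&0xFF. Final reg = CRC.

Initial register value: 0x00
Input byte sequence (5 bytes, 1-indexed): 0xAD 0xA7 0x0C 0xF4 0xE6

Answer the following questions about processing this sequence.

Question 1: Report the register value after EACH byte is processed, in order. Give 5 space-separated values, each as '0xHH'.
0x4A 0x8D 0x8E 0x61 0x9C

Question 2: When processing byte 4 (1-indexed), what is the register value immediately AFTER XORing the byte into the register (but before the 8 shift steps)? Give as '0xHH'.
Register before byte 4: 0x8E
Byte 4: 0xF4
0x8E XOR 0xF4 = 0x7A

Answer: 0x7A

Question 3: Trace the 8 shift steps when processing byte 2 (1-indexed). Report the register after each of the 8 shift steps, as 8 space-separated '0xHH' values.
After byte 1 (0xAD): reg=0x4A
Register before byte 2: 0x4A
After XOR with byte 0xA7: 0xED

Answer: 0xDD 0xBD 0x7D 0xFA 0xF3 0xE1 0xC5 0x8D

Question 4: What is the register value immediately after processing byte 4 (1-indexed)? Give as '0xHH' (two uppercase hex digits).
After byte 1 (0xAD): reg=0x4A
After byte 2 (0xA7): reg=0x8D
After byte 3 (0x0C): reg=0x8E
After byte 4 (0xF4): reg=0x61

Answer: 0x61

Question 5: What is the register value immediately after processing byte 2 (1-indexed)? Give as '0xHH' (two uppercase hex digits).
After byte 1 (0xAD): reg=0x4A
After byte 2 (0xA7): reg=0x8D

Answer: 0x8D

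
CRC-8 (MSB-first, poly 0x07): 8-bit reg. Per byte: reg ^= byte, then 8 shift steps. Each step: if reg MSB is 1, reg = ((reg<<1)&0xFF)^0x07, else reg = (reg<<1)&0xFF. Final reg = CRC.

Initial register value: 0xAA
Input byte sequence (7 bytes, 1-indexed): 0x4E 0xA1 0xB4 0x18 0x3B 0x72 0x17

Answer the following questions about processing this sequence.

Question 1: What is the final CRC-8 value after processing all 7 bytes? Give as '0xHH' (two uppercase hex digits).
Answer: 0x9C

Derivation:
After byte 1 (0x4E): reg=0xB2
After byte 2 (0xA1): reg=0x79
After byte 3 (0xB4): reg=0x6D
After byte 4 (0x18): reg=0x4C
After byte 5 (0x3B): reg=0x42
After byte 6 (0x72): reg=0x90
After byte 7 (0x17): reg=0x9C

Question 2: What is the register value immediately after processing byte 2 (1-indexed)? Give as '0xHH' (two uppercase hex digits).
Answer: 0x79

Derivation:
After byte 1 (0x4E): reg=0xB2
After byte 2 (0xA1): reg=0x79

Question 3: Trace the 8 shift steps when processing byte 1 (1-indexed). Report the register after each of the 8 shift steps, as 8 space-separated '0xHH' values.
Register before byte 1: 0xAA
After XOR with byte 0x4E: 0xE4

Answer: 0xCF 0x99 0x35 0x6A 0xD4 0xAF 0x59 0xB2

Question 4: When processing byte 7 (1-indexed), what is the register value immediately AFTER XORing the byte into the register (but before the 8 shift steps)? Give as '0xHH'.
Register before byte 7: 0x90
Byte 7: 0x17
0x90 XOR 0x17 = 0x87

Answer: 0x87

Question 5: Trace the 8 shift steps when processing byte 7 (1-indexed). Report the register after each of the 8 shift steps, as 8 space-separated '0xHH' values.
Answer: 0x09 0x12 0x24 0x48 0x90 0x27 0x4E 0x9C

Derivation:
After byte 1 (0x4E): reg=0xB2
After byte 2 (0xA1): reg=0x79
After byte 3 (0xB4): reg=0x6D
After byte 4 (0x18): reg=0x4C
After byte 5 (0x3B): reg=0x42
After byte 6 (0x72): reg=0x90
Register before byte 7: 0x90
After XOR with byte 0x17: 0x87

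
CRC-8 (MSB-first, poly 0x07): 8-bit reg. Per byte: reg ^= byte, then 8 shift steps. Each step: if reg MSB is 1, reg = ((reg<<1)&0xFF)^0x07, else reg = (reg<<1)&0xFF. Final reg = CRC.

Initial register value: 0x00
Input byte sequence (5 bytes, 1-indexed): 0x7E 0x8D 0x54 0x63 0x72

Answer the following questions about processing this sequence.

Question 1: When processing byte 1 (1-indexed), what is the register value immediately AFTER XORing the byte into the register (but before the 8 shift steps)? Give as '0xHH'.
Register before byte 1: 0x00
Byte 1: 0x7E
0x00 XOR 0x7E = 0x7E

Answer: 0x7E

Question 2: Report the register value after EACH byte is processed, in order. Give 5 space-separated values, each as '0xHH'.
0x7D 0xDE 0xBF 0x1A 0x1F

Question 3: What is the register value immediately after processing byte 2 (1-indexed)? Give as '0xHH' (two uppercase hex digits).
Answer: 0xDE

Derivation:
After byte 1 (0x7E): reg=0x7D
After byte 2 (0x8D): reg=0xDE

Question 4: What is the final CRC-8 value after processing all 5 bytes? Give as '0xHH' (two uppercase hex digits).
After byte 1 (0x7E): reg=0x7D
After byte 2 (0x8D): reg=0xDE
After byte 3 (0x54): reg=0xBF
After byte 4 (0x63): reg=0x1A
After byte 5 (0x72): reg=0x1F

Answer: 0x1F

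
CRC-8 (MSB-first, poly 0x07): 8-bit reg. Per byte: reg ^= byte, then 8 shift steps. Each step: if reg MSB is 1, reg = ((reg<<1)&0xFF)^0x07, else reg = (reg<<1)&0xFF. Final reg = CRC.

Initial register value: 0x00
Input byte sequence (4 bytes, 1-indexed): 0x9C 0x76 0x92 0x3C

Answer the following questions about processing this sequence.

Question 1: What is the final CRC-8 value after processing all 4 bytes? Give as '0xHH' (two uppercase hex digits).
After byte 1 (0x9C): reg=0xDD
After byte 2 (0x76): reg=0x58
After byte 3 (0x92): reg=0x78
After byte 4 (0x3C): reg=0xDB

Answer: 0xDB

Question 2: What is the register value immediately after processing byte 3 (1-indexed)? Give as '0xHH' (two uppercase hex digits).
Answer: 0x78

Derivation:
After byte 1 (0x9C): reg=0xDD
After byte 2 (0x76): reg=0x58
After byte 3 (0x92): reg=0x78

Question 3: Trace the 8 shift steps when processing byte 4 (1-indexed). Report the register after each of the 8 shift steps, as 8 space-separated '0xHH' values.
Answer: 0x88 0x17 0x2E 0x5C 0xB8 0x77 0xEE 0xDB

Derivation:
After byte 1 (0x9C): reg=0xDD
After byte 2 (0x76): reg=0x58
After byte 3 (0x92): reg=0x78
Register before byte 4: 0x78
After XOR with byte 0x3C: 0x44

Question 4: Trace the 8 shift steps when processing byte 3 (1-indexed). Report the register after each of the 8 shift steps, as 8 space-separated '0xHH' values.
Answer: 0x93 0x21 0x42 0x84 0x0F 0x1E 0x3C 0x78

Derivation:
After byte 1 (0x9C): reg=0xDD
After byte 2 (0x76): reg=0x58
Register before byte 3: 0x58
After XOR with byte 0x92: 0xCA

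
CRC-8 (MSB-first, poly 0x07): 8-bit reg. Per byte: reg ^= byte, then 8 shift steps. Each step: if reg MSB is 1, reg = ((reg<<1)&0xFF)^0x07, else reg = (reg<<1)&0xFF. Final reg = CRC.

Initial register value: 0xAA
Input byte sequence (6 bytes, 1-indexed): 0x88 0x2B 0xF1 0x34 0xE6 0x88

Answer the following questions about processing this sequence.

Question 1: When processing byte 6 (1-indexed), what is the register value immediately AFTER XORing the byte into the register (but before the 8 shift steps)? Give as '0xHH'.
Register before byte 6: 0xF2
Byte 6: 0x88
0xF2 XOR 0x88 = 0x7A

Answer: 0x7A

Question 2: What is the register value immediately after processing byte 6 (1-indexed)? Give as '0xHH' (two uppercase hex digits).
After byte 1 (0x88): reg=0xEE
After byte 2 (0x2B): reg=0x55
After byte 3 (0xF1): reg=0x75
After byte 4 (0x34): reg=0xC0
After byte 5 (0xE6): reg=0xF2
After byte 6 (0x88): reg=0x61

Answer: 0x61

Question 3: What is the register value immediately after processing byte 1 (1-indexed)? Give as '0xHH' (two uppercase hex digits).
Answer: 0xEE

Derivation:
After byte 1 (0x88): reg=0xEE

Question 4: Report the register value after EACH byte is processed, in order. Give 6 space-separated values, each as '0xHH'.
0xEE 0x55 0x75 0xC0 0xF2 0x61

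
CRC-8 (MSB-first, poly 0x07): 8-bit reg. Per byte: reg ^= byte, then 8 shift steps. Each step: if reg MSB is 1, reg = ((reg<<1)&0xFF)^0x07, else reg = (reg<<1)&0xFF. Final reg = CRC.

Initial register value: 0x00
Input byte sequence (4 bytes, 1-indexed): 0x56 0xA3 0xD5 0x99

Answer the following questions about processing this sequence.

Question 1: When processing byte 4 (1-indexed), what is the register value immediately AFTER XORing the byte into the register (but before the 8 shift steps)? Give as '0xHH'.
Answer: 0xC2

Derivation:
Register before byte 4: 0x5B
Byte 4: 0x99
0x5B XOR 0x99 = 0xC2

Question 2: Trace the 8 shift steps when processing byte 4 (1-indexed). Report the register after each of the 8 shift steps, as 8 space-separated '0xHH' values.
After byte 1 (0x56): reg=0xA5
After byte 2 (0xA3): reg=0x12
After byte 3 (0xD5): reg=0x5B
Register before byte 4: 0x5B
After XOR with byte 0x99: 0xC2

Answer: 0x83 0x01 0x02 0x04 0x08 0x10 0x20 0x40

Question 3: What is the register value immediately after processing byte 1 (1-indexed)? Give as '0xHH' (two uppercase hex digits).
Answer: 0xA5

Derivation:
After byte 1 (0x56): reg=0xA5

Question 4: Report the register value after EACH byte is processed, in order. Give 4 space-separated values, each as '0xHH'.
0xA5 0x12 0x5B 0x40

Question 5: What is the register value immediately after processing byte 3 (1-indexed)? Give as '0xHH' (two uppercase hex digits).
After byte 1 (0x56): reg=0xA5
After byte 2 (0xA3): reg=0x12
After byte 3 (0xD5): reg=0x5B

Answer: 0x5B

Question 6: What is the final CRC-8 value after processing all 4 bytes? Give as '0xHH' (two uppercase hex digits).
Answer: 0x40

Derivation:
After byte 1 (0x56): reg=0xA5
After byte 2 (0xA3): reg=0x12
After byte 3 (0xD5): reg=0x5B
After byte 4 (0x99): reg=0x40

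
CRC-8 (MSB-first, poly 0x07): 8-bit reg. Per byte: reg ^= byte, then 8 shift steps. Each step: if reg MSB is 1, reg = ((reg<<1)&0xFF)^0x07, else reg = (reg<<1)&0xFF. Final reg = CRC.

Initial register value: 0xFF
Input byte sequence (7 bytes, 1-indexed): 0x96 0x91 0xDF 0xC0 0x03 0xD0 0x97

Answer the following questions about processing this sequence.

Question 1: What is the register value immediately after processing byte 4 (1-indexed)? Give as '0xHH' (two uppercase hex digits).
Answer: 0x06

Derivation:
After byte 1 (0x96): reg=0x18
After byte 2 (0x91): reg=0xB6
After byte 3 (0xDF): reg=0x18
After byte 4 (0xC0): reg=0x06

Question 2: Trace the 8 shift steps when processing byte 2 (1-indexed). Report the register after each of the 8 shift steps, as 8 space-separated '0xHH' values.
Answer: 0x15 0x2A 0x54 0xA8 0x57 0xAE 0x5B 0xB6

Derivation:
After byte 1 (0x96): reg=0x18
Register before byte 2: 0x18
After XOR with byte 0x91: 0x89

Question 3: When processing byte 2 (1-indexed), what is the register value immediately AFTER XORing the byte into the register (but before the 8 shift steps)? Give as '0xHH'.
Register before byte 2: 0x18
Byte 2: 0x91
0x18 XOR 0x91 = 0x89

Answer: 0x89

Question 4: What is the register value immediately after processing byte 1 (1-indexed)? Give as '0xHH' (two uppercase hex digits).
After byte 1 (0x96): reg=0x18

Answer: 0x18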